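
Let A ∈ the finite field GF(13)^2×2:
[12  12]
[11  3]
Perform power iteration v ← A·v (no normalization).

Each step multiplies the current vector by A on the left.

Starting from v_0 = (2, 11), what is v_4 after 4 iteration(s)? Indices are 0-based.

v_0 = (2, 11).
v_1 = A·v_0 = (0, 3).
v_2 = A·v_1 = (10, 9).
v_3 = A·v_2 = (7, 7).
v_4 = A·v_3 = (12, 7).

v_4 = (12, 7)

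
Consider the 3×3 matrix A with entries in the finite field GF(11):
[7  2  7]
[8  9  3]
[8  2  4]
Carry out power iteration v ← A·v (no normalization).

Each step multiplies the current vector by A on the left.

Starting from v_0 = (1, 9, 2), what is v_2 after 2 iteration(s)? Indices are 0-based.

v_2 = (8, 4, 0)

v_0 = (1, 9, 2).
v_1 = A·v_0 = (6, 7, 1).
v_2 = A·v_1 = (8, 4, 0).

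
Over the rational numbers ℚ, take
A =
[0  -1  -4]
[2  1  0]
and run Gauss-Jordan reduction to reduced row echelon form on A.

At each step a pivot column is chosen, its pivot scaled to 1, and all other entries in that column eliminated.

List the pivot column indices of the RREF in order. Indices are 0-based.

step 1: exchange rows 0,1
step 1: normalize row 0 (÷2) = (1, 1/2, 0)
step 2: normalize row 1 (÷-1) = (0, 1, 4)
  row 0: subtract 1/2×row1 = (1, 0, -2)

pivot columns: 0, 1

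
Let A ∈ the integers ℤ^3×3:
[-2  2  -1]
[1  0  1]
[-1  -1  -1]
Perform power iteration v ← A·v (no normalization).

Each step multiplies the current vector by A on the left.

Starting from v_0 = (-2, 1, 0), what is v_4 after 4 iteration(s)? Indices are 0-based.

v_4 = (-165, 68, -46)

v_0 = (-2, 1, 0).
v_1 = A·v_0 = (6, -2, 1).
v_2 = A·v_1 = (-17, 7, -5).
v_3 = A·v_2 = (53, -22, 15).
v_4 = A·v_3 = (-165, 68, -46).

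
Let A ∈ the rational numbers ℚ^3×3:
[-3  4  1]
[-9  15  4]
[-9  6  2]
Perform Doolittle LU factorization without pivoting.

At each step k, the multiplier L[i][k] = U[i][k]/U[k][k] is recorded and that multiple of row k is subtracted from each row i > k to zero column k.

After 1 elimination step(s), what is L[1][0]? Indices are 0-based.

Step 1: pivot at (0,0) is -3.
  row1 ← row1 − (3)·row0  ⇒  L[1][0]=3, U row1=(0, 3, 1)
  row2 ← row2 − (3)·row0  ⇒  L[2][0]=3, U row2=(0, -6, -1)

L[1][0] = 3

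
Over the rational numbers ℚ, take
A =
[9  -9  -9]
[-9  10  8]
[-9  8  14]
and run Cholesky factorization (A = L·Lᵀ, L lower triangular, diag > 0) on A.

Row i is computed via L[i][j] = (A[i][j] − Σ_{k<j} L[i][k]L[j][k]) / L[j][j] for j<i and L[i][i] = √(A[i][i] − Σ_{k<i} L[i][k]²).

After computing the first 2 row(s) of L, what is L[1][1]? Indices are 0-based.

L[1][1] = 1

Step 1: L[0][0] = √(9) = 3.
  L[1][0] = (-9) / L[0][0] = -3.
Step 2: L[1][1] = √(1) = 1.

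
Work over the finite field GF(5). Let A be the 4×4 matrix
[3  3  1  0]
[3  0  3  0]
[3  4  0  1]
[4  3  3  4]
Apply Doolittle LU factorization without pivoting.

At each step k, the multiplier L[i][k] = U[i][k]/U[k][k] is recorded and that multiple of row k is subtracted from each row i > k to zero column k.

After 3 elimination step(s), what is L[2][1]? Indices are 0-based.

k=0: U[0][0]=3
  eliminate (1,0): mult=1, new row 1: (0, 2, 2, 0); set L[1][0]=1
  eliminate (2,0): mult=1, new row 2: (0, 1, 4, 1); set L[2][0]=1
  eliminate (3,0): mult=3, new row 3: (0, 4, 0, 4); set L[3][0]=3
k=1: U[1][1]=2
  eliminate (2,1): mult=3, new row 2: (0, 0, 3, 1); set L[2][1]=3
  eliminate (3,1): mult=2, new row 3: (0, 0, 1, 4); set L[3][1]=2
k=2: U[2][2]=3
  eliminate (3,2): mult=2, new row 3: (0, 0, 0, 2); set L[3][2]=2

L[2][1] = 3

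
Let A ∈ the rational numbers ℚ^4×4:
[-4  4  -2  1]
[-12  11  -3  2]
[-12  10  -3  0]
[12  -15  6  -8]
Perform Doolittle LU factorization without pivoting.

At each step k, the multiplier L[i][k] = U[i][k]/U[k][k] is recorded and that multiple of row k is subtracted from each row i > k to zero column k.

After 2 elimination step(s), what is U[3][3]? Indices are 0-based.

U[3][3] = -2

k=0: U[0][0]=-4
  eliminate (1,0): mult=3, new row 1: (0, -1, 3, -1); set L[1][0]=3
  eliminate (2,0): mult=3, new row 2: (0, -2, 3, -3); set L[2][0]=3
  eliminate (3,0): mult=-3, new row 3: (0, -3, 0, -5); set L[3][0]=-3
k=1: U[1][1]=-1
  eliminate (2,1): mult=2, new row 2: (0, 0, -3, -1); set L[2][1]=2
  eliminate (3,1): mult=3, new row 3: (0, 0, -9, -2); set L[3][1]=3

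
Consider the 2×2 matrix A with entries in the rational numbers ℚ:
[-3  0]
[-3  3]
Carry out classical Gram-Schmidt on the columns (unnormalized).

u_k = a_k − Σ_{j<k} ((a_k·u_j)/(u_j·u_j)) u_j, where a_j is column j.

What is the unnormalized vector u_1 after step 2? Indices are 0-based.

Step 1: u_0 = a_0 = (-3, -3).
Step 2: u_1 = a_1 − (-1/2)·u_0 = (-3/2, 3/2).

u_1 = (-3/2, 3/2)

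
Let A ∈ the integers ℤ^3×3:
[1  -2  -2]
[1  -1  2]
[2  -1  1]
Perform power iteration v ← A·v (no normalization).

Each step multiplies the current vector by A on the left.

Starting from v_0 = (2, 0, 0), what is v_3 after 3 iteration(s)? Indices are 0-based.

v_3 = (-38, -6, -22)

v_0 = (2, 0, 0).
v_1 = A·v_0 = (2, 2, 4).
v_2 = A·v_1 = (-10, 8, 6).
v_3 = A·v_2 = (-38, -6, -22).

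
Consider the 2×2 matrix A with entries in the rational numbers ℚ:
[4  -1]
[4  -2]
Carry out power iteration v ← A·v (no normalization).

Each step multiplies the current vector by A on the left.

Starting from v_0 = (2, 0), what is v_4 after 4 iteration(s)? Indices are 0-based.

v_4 = (256, 192)

v_0 = (2, 0).
v_1 = A·v_0 = (8, 8).
v_2 = A·v_1 = (24, 16).
v_3 = A·v_2 = (80, 64).
v_4 = A·v_3 = (256, 192).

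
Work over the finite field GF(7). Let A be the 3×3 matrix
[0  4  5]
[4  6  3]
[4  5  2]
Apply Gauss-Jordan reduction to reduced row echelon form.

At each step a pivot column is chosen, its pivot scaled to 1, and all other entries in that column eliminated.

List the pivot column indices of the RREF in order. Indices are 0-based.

step 1: exchange rows 0,1
step 1: normalize row 0 (÷4) = (1, 5, 6)
  row 2: subtract 4×row0 = (0, 6, 6)
step 2: normalize row 1 (÷4) = (0, 1, 3)
  row 0: subtract 5×row1 = (1, 0, 5)
  row 2: subtract 6×row1 = (0, 0, 2)
step 3: normalize row 2 (÷2) = (0, 0, 1)
  row 0: subtract 5×row2 = (1, 0, 0)
  row 1: subtract 3×row2 = (0, 1, 0)

pivot columns: 0, 1, 2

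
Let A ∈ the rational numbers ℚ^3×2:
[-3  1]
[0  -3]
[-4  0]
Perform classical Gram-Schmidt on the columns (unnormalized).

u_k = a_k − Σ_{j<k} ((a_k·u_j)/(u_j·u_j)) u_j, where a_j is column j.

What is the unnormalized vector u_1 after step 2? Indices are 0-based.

Step 1: u_0 = a_0 = (-3, 0, -4).
Step 2: u_1 = a_1 − (-3/25)·u_0 = (16/25, -3, -12/25).

u_1 = (16/25, -3, -12/25)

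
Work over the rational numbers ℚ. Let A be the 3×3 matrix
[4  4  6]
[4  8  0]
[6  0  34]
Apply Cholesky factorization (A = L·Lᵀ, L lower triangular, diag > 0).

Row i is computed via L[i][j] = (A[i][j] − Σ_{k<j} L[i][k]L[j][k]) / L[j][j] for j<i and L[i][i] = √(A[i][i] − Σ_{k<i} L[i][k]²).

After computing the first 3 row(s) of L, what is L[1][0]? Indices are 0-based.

L[1][0] = 2

Step 1: L[0][0] = √(4) = 2.
  L[1][0] = (4) / L[0][0] = 2.
Step 2: L[1][1] = √(4) = 2.
  L[2][0] = (6) / L[0][0] = 3.
  L[2][1] = (-6) / L[1][1] = -3.
Step 3: L[2][2] = √(16) = 4.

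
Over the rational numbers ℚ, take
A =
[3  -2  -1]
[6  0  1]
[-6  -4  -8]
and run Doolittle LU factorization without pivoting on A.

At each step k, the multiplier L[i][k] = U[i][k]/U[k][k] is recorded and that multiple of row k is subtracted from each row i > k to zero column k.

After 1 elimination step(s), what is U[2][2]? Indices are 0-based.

[col 0] pivot 3
  R1 -= 2*R0 → (0, 4, 3)  (L[1][0] := 2)
  R2 -= -2*R0 → (0, -8, -10)  (L[2][0] := -2)

U[2][2] = -10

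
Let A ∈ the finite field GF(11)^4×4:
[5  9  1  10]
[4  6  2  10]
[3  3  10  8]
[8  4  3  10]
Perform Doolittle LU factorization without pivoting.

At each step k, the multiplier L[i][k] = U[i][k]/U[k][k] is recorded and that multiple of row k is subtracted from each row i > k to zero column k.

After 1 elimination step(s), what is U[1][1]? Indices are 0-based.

U[1][1] = 1

[col 0] pivot 5
  R1 -= 3*R0 → (0, 1, 10, 2)  (L[1][0] := 3)
  R2 -= 5*R0 → (0, 2, 5, 2)  (L[2][0] := 5)
  R3 -= 6*R0 → (0, 5, 8, 5)  (L[3][0] := 6)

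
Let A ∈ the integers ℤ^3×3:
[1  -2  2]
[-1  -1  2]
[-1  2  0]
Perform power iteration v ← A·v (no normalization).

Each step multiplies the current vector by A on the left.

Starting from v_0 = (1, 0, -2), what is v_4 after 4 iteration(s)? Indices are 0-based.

v_4 = (43, 60, -29)

v_0 = (1, 0, -2).
v_1 = A·v_0 = (-3, -5, -1).
v_2 = A·v_1 = (5, 6, -7).
v_3 = A·v_2 = (-21, -25, 7).
v_4 = A·v_3 = (43, 60, -29).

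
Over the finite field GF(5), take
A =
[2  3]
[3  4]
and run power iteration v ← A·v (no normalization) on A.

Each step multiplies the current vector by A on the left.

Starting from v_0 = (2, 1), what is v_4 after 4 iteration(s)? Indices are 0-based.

v_0 = (2, 1).
v_1 = A·v_0 = (2, 0).
v_2 = A·v_1 = (4, 1).
v_3 = A·v_2 = (1, 1).
v_4 = A·v_3 = (0, 2).

v_4 = (0, 2)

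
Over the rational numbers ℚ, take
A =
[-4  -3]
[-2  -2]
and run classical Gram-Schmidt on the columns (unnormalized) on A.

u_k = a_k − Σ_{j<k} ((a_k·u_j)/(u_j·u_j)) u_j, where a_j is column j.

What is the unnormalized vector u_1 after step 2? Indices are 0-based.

u_1 = (1/5, -2/5)

Step 1: u_0 = a_0 = (-4, -2).
Step 2: u_1 = a_1 − (4/5)·u_0 = (1/5, -2/5).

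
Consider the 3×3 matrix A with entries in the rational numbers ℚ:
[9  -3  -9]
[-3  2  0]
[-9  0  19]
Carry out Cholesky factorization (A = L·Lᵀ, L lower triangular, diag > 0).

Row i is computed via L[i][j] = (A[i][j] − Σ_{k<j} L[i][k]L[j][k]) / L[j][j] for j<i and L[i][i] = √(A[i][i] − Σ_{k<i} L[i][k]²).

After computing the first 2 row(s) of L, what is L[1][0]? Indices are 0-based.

Step 1: L[0][0] = √(9) = 3.
  L[1][0] = (-3) / L[0][0] = -1.
Step 2: L[1][1] = √(1) = 1.

L[1][0] = -1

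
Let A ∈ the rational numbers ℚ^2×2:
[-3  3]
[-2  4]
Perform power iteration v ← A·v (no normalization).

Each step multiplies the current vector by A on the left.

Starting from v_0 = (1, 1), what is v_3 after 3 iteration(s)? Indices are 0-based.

v_0 = (1, 1).
v_1 = A·v_0 = (0, 2).
v_2 = A·v_1 = (6, 8).
v_3 = A·v_2 = (6, 20).

v_3 = (6, 20)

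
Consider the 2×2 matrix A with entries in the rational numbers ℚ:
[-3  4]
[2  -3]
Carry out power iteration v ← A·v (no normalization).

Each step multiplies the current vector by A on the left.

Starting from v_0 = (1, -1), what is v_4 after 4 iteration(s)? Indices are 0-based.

v_0 = (1, -1).
v_1 = A·v_0 = (-7, 5).
v_2 = A·v_1 = (41, -29).
v_3 = A·v_2 = (-239, 169).
v_4 = A·v_3 = (1393, -985).

v_4 = (1393, -985)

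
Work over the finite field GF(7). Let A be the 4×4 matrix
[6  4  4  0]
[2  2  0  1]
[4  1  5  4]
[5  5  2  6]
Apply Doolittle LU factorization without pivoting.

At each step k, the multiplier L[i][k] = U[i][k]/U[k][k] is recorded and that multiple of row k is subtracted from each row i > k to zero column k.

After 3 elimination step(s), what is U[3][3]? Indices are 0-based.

Step 1: pivot at (0,0) is 6.
  row1 ← row1 − (5)·row0  ⇒  L[1][0]=5, U row1=(0, 3, 1, 1)
  row2 ← row2 − (3)·row0  ⇒  L[2][0]=3, U row2=(0, 3, 0, 4)
  row3 ← row3 − (2)·row0  ⇒  L[3][0]=2, U row3=(0, 4, 1, 6)
Step 2: pivot at (1,1) is 3.
  row2 ← row2 − (1)·row1  ⇒  L[2][1]=1, U row2=(0, 0, 6, 3)
  row3 ← row3 − (6)·row1  ⇒  L[3][1]=6, U row3=(0, 0, 2, 0)
Step 3: pivot at (2,2) is 6.
  row3 ← row3 − (5)·row2  ⇒  L[3][2]=5, U row3=(0, 0, 0, 6)

U[3][3] = 6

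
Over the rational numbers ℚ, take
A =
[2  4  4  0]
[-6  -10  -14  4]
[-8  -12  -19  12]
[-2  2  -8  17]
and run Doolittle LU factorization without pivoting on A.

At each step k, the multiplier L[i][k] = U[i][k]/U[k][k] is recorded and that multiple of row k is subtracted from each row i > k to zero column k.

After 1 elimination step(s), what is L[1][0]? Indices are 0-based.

[col 0] pivot 2
  R1 -= -3*R0 → (0, 2, -2, 4)  (L[1][0] := -3)
  R2 -= -4*R0 → (0, 4, -3, 12)  (L[2][0] := -4)
  R3 -= -1*R0 → (0, 6, -4, 17)  (L[3][0] := -1)

L[1][0] = -3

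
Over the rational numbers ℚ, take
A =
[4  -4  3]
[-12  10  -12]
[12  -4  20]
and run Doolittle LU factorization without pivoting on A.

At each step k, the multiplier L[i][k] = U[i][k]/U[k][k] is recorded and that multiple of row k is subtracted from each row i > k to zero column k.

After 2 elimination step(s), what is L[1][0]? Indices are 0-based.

L[1][0] = -3

[col 0] pivot 4
  R1 -= -3*R0 → (0, -2, -3)  (L[1][0] := -3)
  R2 -= 3*R0 → (0, 8, 11)  (L[2][0] := 3)
[col 1] pivot -2
  R2 -= -4*R1 → (0, 0, -1)  (L[2][1] := -4)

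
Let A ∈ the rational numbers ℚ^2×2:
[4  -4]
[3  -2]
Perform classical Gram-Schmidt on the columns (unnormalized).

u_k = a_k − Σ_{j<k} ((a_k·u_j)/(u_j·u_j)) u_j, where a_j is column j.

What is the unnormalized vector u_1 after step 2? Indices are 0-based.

u_1 = (-12/25, 16/25)

Step 1: u_0 = a_0 = (4, 3).
Step 2: u_1 = a_1 − (-22/25)·u_0 = (-12/25, 16/25).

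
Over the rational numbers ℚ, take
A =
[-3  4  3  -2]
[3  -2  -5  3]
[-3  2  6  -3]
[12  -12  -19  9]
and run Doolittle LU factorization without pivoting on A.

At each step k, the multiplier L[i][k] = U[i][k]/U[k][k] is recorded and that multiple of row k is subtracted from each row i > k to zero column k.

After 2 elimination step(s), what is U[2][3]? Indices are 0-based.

k=0: U[0][0]=-3
  eliminate (1,0): mult=-1, new row 1: (0, 2, -2, 1); set L[1][0]=-1
  eliminate (2,0): mult=1, new row 2: (0, -2, 3, -1); set L[2][0]=1
  eliminate (3,0): mult=-4, new row 3: (0, 4, -7, 1); set L[3][0]=-4
k=1: U[1][1]=2
  eliminate (2,1): mult=-1, new row 2: (0, 0, 1, 0); set L[2][1]=-1
  eliminate (3,1): mult=2, new row 3: (0, 0, -3, -1); set L[3][1]=2

U[2][3] = 0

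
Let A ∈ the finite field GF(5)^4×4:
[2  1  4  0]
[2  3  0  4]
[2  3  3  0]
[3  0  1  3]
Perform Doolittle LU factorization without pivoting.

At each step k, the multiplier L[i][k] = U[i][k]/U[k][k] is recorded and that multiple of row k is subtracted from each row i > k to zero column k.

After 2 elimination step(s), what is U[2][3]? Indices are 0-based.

[col 0] pivot 2
  R1 -= 1*R0 → (0, 2, 1, 4)  (L[1][0] := 1)
  R2 -= 1*R0 → (0, 2, 4, 0)  (L[2][0] := 1)
  R3 -= 4*R0 → (0, 1, 0, 3)  (L[3][0] := 4)
[col 1] pivot 2
  R2 -= 1*R1 → (0, 0, 3, 1)  (L[2][1] := 1)
  R3 -= 3*R1 → (0, 0, 2, 1)  (L[3][1] := 3)

U[2][3] = 1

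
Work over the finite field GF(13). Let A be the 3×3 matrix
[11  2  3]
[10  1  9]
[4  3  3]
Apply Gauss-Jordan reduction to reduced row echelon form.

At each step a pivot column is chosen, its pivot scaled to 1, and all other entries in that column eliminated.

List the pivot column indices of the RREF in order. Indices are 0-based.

pivot columns: 0, 1, 2

pivot(0,0)=11: scale R0 → (1, 12, 5)
  clear (1,0): R1 −= (10)R0 → (0, 11, 11)
  clear (2,0): R2 −= (4)R0 → (0, 7, 9)
pivot(1,1)=11: scale R1 → (0, 1, 1)
  clear (0,1): R0 −= (12)R1 → (1, 0, 6)
  clear (2,1): R2 −= (7)R1 → (0, 0, 2)
pivot(2,2)=2: scale R2 → (0, 0, 1)
  clear (0,2): R0 −= (6)R2 → (1, 0, 0)
  clear (1,2): R1 −= (1)R2 → (0, 1, 0)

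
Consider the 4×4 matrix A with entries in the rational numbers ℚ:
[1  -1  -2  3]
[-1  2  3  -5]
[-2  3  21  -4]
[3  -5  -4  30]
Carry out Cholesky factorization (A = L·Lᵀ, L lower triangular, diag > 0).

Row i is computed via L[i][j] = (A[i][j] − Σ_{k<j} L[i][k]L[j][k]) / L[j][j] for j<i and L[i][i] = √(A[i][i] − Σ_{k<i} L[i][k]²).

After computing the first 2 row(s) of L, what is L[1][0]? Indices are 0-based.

Step 1: L[0][0] = √(1) = 1.
  L[1][0] = (-1) / L[0][0] = -1.
Step 2: L[1][1] = √(1) = 1.

L[1][0] = -1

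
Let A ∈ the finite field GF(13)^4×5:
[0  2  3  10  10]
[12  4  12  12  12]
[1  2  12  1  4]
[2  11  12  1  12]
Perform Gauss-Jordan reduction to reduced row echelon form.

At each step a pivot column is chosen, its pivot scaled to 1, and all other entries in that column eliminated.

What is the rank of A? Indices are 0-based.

rank = 4

[1] R0 <-> R1
[1] R0 /= 12  ⇒  (1, 9, 1, 1, 1)
     R2 -= 1·R0  ⇒  (0, 6, 11, 0, 3)
     R3 -= 2·R0  ⇒  (0, 6, 10, 12, 10)
[2] R1 /= 2  ⇒  (0, 1, 8, 5, 5)
     R0 -= 9·R1  ⇒  (1, 0, 7, 8, 8)
     R2 -= 6·R1  ⇒  (0, 0, 2, 9, 12)
     R3 -= 6·R1  ⇒  (0, 0, 1, 8, 6)
[3] R2 /= 2  ⇒  (0, 0, 1, 11, 6)
     R0 -= 7·R2  ⇒  (1, 0, 0, 9, 5)
     R1 -= 8·R2  ⇒  (0, 1, 0, 8, 9)
     R3 -= 1·R2  ⇒  (0, 0, 0, 10, 0)
[4] R3 /= 10  ⇒  (0, 0, 0, 1, 0)
     R0 -= 9·R3  ⇒  (1, 0, 0, 0, 5)
     R1 -= 8·R3  ⇒  (0, 1, 0, 0, 9)
     R2 -= 11·R3  ⇒  (0, 0, 1, 0, 6)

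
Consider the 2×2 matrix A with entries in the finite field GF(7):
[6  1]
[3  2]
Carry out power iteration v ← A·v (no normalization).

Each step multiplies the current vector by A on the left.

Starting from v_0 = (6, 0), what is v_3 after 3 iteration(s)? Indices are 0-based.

v_3 = (1, 3)

v_0 = (6, 0).
v_1 = A·v_0 = (1, 4).
v_2 = A·v_1 = (3, 4).
v_3 = A·v_2 = (1, 3).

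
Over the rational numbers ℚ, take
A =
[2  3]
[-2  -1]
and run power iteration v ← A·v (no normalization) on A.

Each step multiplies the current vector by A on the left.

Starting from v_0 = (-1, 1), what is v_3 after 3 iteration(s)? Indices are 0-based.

v_3 = (1, -7)

v_0 = (-1, 1).
v_1 = A·v_0 = (1, 1).
v_2 = A·v_1 = (5, -3).
v_3 = A·v_2 = (1, -7).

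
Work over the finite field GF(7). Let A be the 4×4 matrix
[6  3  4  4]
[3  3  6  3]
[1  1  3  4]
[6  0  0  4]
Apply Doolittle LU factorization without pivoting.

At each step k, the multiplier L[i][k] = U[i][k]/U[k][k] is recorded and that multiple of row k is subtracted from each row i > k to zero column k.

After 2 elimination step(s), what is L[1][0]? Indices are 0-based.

L[1][0] = 4

k=0: U[0][0]=6
  eliminate (1,0): mult=4, new row 1: (0, 5, 4, 1); set L[1][0]=4
  eliminate (2,0): mult=6, new row 2: (0, 4, 0, 1); set L[2][0]=6
  eliminate (3,0): mult=1, new row 3: (0, 4, 3, 0); set L[3][0]=1
k=1: U[1][1]=5
  eliminate (2,1): mult=5, new row 2: (0, 0, 1, 3); set L[2][1]=5
  eliminate (3,1): mult=5, new row 3: (0, 0, 4, 2); set L[3][1]=5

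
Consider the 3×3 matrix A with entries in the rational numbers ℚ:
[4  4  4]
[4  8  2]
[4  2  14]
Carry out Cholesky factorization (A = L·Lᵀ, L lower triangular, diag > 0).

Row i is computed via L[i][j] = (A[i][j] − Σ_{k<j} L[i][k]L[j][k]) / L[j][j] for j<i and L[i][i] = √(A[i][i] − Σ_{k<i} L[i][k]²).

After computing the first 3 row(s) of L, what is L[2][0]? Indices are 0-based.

L[2][0] = 2

Step 1: L[0][0] = √(4) = 2.
  L[1][0] = (4) / L[0][0] = 2.
Step 2: L[1][1] = √(4) = 2.
  L[2][0] = (4) / L[0][0] = 2.
  L[2][1] = (-2) / L[1][1] = -1.
Step 3: L[2][2] = √(9) = 3.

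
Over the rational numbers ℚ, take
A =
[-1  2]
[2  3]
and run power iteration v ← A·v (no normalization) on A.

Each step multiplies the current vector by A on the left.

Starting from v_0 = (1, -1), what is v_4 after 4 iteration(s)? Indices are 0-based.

v_4 = (-31, -113)

v_0 = (1, -1).
v_1 = A·v_0 = (-3, -1).
v_2 = A·v_1 = (1, -9).
v_3 = A·v_2 = (-19, -25).
v_4 = A·v_3 = (-31, -113).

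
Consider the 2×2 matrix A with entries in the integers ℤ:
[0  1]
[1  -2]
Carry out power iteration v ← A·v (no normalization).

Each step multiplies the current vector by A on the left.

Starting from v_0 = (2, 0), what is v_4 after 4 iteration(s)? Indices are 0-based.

v_0 = (2, 0).
v_1 = A·v_0 = (0, 2).
v_2 = A·v_1 = (2, -4).
v_3 = A·v_2 = (-4, 10).
v_4 = A·v_3 = (10, -24).

v_4 = (10, -24)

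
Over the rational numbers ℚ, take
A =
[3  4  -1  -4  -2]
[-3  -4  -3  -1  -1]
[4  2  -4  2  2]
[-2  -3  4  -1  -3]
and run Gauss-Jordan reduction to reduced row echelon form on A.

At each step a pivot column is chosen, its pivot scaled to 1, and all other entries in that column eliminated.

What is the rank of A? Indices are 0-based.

rank = 4

[1] R0 /= 3  ⇒  (1, 4/3, -1/3, -4/3, -2/3)
     R1 -= -3·R0  ⇒  (0, 0, -4, -5, -3)
     R2 -= 4·R0  ⇒  (0, -10/3, -8/3, 22/3, 14/3)
     R3 -= -2·R0  ⇒  (0, -1/3, 10/3, -11/3, -13/3)
[2] R1 <-> R2
[2] R1 /= -10/3  ⇒  (0, 1, 4/5, -11/5, -7/5)
     R0 -= 4/3·R1  ⇒  (1, 0, -7/5, 8/5, 6/5)
     R3 -= -1/3·R1  ⇒  (0, 0, 18/5, -22/5, -24/5)
[3] R2 /= -4  ⇒  (0, 0, 1, 5/4, 3/4)
     R0 -= -7/5·R2  ⇒  (1, 0, 0, 67/20, 9/4)
     R1 -= 4/5·R2  ⇒  (0, 1, 0, -16/5, -2)
     R3 -= 18/5·R2  ⇒  (0, 0, 0, -89/10, -15/2)
[4] R3 /= -89/10  ⇒  (0, 0, 0, 1, 75/89)
     R0 -= 67/20·R3  ⇒  (1, 0, 0, 0, -51/89)
     R1 -= -16/5·R3  ⇒  (0, 1, 0, 0, 62/89)
     R2 -= 5/4·R3  ⇒  (0, 0, 1, 0, -27/89)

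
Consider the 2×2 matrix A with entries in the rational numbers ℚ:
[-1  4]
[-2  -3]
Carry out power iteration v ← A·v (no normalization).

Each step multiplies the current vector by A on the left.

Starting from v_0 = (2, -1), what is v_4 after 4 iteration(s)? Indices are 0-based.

v_4 = (-254, 31)

v_0 = (2, -1).
v_1 = A·v_0 = (-6, -1).
v_2 = A·v_1 = (2, 15).
v_3 = A·v_2 = (58, -49).
v_4 = A·v_3 = (-254, 31).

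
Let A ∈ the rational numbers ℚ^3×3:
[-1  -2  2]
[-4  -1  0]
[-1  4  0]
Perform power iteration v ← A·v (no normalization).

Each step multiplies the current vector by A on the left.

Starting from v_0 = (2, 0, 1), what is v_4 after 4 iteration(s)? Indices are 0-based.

v_0 = (2, 0, 1).
v_1 = A·v_0 = (0, -8, -2).
v_2 = A·v_1 = (12, 8, -32).
v_3 = A·v_2 = (-92, -56, 20).
v_4 = A·v_3 = (244, 424, -132).

v_4 = (244, 424, -132)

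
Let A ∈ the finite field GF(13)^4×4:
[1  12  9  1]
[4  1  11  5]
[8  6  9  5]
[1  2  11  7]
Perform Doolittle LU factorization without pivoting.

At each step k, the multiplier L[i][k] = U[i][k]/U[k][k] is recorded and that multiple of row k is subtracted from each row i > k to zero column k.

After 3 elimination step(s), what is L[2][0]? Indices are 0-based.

[col 0] pivot 1
  R1 -= 4*R0 → (0, 5, 1, 1)  (L[1][0] := 4)
  R2 -= 8*R0 → (0, 1, 2, 10)  (L[2][0] := 8)
  R3 -= 1*R0 → (0, 3, 2, 6)  (L[3][0] := 1)
[col 1] pivot 5
  R2 -= 8*R1 → (0, 0, 7, 2)  (L[2][1] := 8)
  R3 -= 11*R1 → (0, 0, 4, 8)  (L[3][1] := 11)
[col 2] pivot 7
  R3 -= 8*R2 → (0, 0, 0, 5)  (L[3][2] := 8)

L[2][0] = 8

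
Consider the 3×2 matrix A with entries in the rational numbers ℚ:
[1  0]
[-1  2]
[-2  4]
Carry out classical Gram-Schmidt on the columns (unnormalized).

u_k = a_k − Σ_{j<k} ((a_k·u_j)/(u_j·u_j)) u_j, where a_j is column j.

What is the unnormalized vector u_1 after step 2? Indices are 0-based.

u_1 = (5/3, 1/3, 2/3)

Step 1: u_0 = a_0 = (1, -1, -2).
Step 2: u_1 = a_1 − (-5/3)·u_0 = (5/3, 1/3, 2/3).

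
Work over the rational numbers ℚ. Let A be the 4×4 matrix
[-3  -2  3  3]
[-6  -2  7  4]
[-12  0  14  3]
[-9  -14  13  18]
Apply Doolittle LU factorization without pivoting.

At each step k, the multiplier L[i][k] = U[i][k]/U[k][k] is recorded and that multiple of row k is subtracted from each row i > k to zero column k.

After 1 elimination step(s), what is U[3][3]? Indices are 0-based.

U[3][3] = 9

Step 1: pivot at (0,0) is -3.
  row1 ← row1 − (2)·row0  ⇒  L[1][0]=2, U row1=(0, 2, 1, -2)
  row2 ← row2 − (4)·row0  ⇒  L[2][0]=4, U row2=(0, 8, 2, -9)
  row3 ← row3 − (3)·row0  ⇒  L[3][0]=3, U row3=(0, -8, 4, 9)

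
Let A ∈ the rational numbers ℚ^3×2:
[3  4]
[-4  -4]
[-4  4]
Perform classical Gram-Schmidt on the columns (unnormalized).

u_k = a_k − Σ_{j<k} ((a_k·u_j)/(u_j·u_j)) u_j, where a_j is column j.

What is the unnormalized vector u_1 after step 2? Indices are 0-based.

u_1 = (128/41, -116/41, 212/41)

Step 1: u_0 = a_0 = (3, -4, -4).
Step 2: u_1 = a_1 − (12/41)·u_0 = (128/41, -116/41, 212/41).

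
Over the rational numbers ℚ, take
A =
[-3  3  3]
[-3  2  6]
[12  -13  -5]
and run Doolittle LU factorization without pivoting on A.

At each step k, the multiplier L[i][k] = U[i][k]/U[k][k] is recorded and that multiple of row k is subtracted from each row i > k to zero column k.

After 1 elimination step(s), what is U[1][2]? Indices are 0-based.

U[1][2] = 3

Step 1: pivot at (0,0) is -3.
  row1 ← row1 − (1)·row0  ⇒  L[1][0]=1, U row1=(0, -1, 3)
  row2 ← row2 − (-4)·row0  ⇒  L[2][0]=-4, U row2=(0, -1, 7)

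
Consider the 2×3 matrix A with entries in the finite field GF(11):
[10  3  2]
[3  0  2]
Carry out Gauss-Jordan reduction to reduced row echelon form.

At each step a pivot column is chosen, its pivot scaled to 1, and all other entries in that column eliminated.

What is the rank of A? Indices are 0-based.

step 1: normalize row 0 (÷10) = (1, 8, 9)
  row 1: subtract 3×row0 = (0, 9, 8)
step 2: normalize row 1 (÷9) = (0, 1, 7)
  row 0: subtract 8×row1 = (1, 0, 8)

rank = 2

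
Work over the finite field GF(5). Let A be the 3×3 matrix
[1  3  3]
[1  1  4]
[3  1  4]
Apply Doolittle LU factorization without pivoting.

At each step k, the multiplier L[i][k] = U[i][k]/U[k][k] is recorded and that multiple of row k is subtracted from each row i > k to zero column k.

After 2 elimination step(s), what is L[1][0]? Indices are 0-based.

Step 1: pivot at (0,0) is 1.
  row1 ← row1 − (1)·row0  ⇒  L[1][0]=1, U row1=(0, 3, 1)
  row2 ← row2 − (3)·row0  ⇒  L[2][0]=3, U row2=(0, 2, 0)
Step 2: pivot at (1,1) is 3.
  row2 ← row2 − (4)·row1  ⇒  L[2][1]=4, U row2=(0, 0, 1)

L[1][0] = 1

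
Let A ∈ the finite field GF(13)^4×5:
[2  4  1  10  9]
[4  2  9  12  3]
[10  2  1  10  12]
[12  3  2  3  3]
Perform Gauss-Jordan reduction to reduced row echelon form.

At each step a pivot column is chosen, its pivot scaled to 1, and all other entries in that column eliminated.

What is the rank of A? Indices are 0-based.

step 1: normalize row 0 (÷2) = (1, 2, 7, 5, 11)
  row 1: subtract 4×row0 = (0, 7, 7, 5, 11)
  row 2: subtract 10×row0 = (0, 8, 9, 12, 6)
  row 3: subtract 12×row0 = (0, 5, 9, 8, 1)
step 2: normalize row 1 (÷7) = (0, 1, 1, 10, 9)
  row 0: subtract 2×row1 = (1, 0, 5, 11, 6)
  row 2: subtract 8×row1 = (0, 0, 1, 10, 12)
  row 3: subtract 5×row1 = (0, 0, 4, 10, 8)
step 3: normalize row 2 (÷1) = (0, 0, 1, 10, 12)
  row 0: subtract 5×row2 = (1, 0, 0, 0, 11)
  row 1: subtract 1×row2 = (0, 1, 0, 0, 10)
  row 3: subtract 4×row2 = (0, 0, 0, 9, 12)
step 4: normalize row 3 (÷9) = (0, 0, 0, 1, 10)
  row 2: subtract 10×row3 = (0, 0, 1, 0, 3)

rank = 4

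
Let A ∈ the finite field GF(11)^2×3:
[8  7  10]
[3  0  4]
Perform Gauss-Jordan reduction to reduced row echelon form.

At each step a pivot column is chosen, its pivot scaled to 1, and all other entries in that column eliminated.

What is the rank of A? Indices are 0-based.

[1] R0 /= 8  ⇒  (1, 5, 4)
     R1 -= 3·R0  ⇒  (0, 7, 3)
[2] R1 /= 7  ⇒  (0, 1, 2)
     R0 -= 5·R1  ⇒  (1, 0, 5)

rank = 2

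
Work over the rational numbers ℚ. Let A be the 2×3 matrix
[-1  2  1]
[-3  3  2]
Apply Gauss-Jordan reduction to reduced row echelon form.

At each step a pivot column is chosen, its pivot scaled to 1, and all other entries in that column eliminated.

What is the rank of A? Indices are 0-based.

rank = 2

step 1: normalize row 0 (÷-1) = (1, -2, -1)
  row 1: subtract -3×row0 = (0, -3, -1)
step 2: normalize row 1 (÷-3) = (0, 1, 1/3)
  row 0: subtract -2×row1 = (1, 0, -1/3)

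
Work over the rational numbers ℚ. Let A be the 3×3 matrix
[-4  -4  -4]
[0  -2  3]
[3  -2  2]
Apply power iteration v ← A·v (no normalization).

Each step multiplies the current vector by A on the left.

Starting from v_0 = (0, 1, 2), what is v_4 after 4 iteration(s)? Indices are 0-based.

v_0 = (0, 1, 2).
v_1 = A·v_0 = (-12, 4, 2).
v_2 = A·v_1 = (24, -2, -40).
v_3 = A·v_2 = (72, -116, -4).
v_4 = A·v_3 = (192, 220, 440).

v_4 = (192, 220, 440)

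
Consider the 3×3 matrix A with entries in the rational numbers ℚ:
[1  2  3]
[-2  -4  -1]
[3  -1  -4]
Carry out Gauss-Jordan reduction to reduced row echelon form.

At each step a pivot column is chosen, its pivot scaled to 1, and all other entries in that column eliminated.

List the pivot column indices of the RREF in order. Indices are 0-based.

pivot(0,0)=1: scale R0 → (1, 2, 3)
  clear (1,0): R1 −= (-2)R0 → (0, 0, 5)
  clear (2,0): R2 −= (3)R0 → (0, -7, -13)
pivot(1,1): swap R1↔R2
pivot(1,1)=-7: scale R1 → (0, 1, 13/7)
  clear (0,1): R0 −= (2)R1 → (1, 0, -5/7)
pivot(2,2)=5: scale R2 → (0, 0, 1)
  clear (0,2): R0 −= (-5/7)R2 → (1, 0, 0)
  clear (1,2): R1 −= (13/7)R2 → (0, 1, 0)

pivot columns: 0, 1, 2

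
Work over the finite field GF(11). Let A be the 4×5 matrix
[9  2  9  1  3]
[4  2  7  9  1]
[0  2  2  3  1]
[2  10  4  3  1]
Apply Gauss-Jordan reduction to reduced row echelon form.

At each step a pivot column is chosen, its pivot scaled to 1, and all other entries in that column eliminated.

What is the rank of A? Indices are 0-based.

[1] R0 /= 9  ⇒  (1, 10, 1, 5, 4)
     R1 -= 4·R0  ⇒  (0, 6, 3, 0, 7)
     R3 -= 2·R0  ⇒  (0, 1, 2, 4, 4)
[2] R1 /= 6  ⇒  (0, 1, 6, 0, 3)
     R0 -= 10·R1  ⇒  (1, 0, 7, 5, 7)
     R2 -= 2·R1  ⇒  (0, 0, 1, 3, 6)
     R3 -= 1·R1  ⇒  (0, 0, 7, 4, 1)
[3] R2 /= 1  ⇒  (0, 0, 1, 3, 6)
     R0 -= 7·R2  ⇒  (1, 0, 0, 6, 9)
     R1 -= 6·R2  ⇒  (0, 1, 0, 4, 0)
     R3 -= 7·R2  ⇒  (0, 0, 0, 5, 3)
[4] R3 /= 5  ⇒  (0, 0, 0, 1, 5)
     R0 -= 6·R3  ⇒  (1, 0, 0, 0, 1)
     R1 -= 4·R3  ⇒  (0, 1, 0, 0, 2)
     R2 -= 3·R3  ⇒  (0, 0, 1, 0, 2)

rank = 4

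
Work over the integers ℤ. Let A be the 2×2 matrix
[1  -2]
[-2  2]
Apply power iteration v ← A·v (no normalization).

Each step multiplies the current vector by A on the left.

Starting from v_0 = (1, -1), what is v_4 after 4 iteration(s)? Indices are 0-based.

v_0 = (1, -1).
v_1 = A·v_0 = (3, -4).
v_2 = A·v_1 = (11, -14).
v_3 = A·v_2 = (39, -50).
v_4 = A·v_3 = (139, -178).

v_4 = (139, -178)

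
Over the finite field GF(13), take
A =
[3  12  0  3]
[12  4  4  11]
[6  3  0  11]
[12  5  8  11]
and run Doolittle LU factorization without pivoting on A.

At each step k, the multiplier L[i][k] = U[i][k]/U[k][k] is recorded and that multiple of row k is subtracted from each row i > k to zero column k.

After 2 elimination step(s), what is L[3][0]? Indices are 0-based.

k=0: U[0][0]=3
  eliminate (1,0): mult=4, new row 1: (0, 8, 4, 12); set L[1][0]=4
  eliminate (2,0): mult=2, new row 2: (0, 5, 0, 5); set L[2][0]=2
  eliminate (3,0): mult=4, new row 3: (0, 9, 8, 12); set L[3][0]=4
k=1: U[1][1]=8
  eliminate (2,1): mult=12, new row 2: (0, 0, 4, 4); set L[2][1]=12
  eliminate (3,1): mult=6, new row 3: (0, 0, 10, 5); set L[3][1]=6

L[3][0] = 4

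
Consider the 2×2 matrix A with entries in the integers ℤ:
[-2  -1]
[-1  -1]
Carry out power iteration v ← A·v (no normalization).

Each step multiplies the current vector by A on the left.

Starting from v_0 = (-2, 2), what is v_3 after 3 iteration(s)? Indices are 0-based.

v_0 = (-2, 2).
v_1 = A·v_0 = (2, 0).
v_2 = A·v_1 = (-4, -2).
v_3 = A·v_2 = (10, 6).

v_3 = (10, 6)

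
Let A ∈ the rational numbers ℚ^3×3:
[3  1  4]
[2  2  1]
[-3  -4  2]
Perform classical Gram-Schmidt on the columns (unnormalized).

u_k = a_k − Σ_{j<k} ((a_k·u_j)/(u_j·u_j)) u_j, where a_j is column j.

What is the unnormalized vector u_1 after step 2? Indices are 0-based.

Step 1: u_0 = a_0 = (3, 2, -3).
Step 2: u_1 = a_1 − (19/22)·u_0 = (-35/22, 3/11, -31/22).

u_1 = (-35/22, 3/11, -31/22)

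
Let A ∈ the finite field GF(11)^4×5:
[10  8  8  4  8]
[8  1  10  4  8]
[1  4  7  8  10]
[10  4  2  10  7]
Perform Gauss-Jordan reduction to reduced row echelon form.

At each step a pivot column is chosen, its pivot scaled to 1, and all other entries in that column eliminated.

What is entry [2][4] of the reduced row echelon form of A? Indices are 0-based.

step 1: normalize row 0 (÷10) = (1, 3, 3, 7, 3)
  row 1: subtract 8×row0 = (0, 10, 8, 3, 6)
  row 2: subtract 1×row0 = (0, 1, 4, 1, 7)
  row 3: subtract 10×row0 = (0, 7, 5, 6, 10)
step 2: normalize row 1 (÷10) = (0, 1, 3, 8, 5)
  row 0: subtract 3×row1 = (1, 0, 5, 5, 10)
  row 2: subtract 1×row1 = (0, 0, 1, 4, 2)
  row 3: subtract 7×row1 = (0, 0, 6, 5, 8)
step 3: normalize row 2 (÷1) = (0, 0, 1, 4, 2)
  row 0: subtract 5×row2 = (1, 0, 0, 7, 0)
  row 1: subtract 3×row2 = (0, 1, 0, 7, 10)
  row 3: subtract 6×row2 = (0, 0, 0, 3, 7)
step 4: normalize row 3 (÷3) = (0, 0, 0, 1, 6)
  row 0: subtract 7×row3 = (1, 0, 0, 0, 2)
  row 1: subtract 7×row3 = (0, 1, 0, 0, 1)
  row 2: subtract 4×row3 = (0, 0, 1, 0, 0)

M[2][4] = 0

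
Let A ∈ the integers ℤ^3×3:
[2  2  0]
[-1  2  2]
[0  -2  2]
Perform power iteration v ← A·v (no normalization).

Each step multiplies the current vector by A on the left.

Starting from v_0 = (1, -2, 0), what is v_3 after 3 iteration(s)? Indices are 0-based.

v_0 = (1, -2, 0).
v_1 = A·v_0 = (-2, -5, 4).
v_2 = A·v_1 = (-14, 0, 18).
v_3 = A·v_2 = (-28, 50, 36).

v_3 = (-28, 50, 36)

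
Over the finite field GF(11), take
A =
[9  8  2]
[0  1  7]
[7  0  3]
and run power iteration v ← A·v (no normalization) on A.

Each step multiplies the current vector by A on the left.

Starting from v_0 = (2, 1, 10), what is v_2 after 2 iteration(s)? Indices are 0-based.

v_0 = (2, 1, 10).
v_1 = A·v_0 = (2, 5, 0).
v_2 = A·v_1 = (3, 5, 3).

v_2 = (3, 5, 3)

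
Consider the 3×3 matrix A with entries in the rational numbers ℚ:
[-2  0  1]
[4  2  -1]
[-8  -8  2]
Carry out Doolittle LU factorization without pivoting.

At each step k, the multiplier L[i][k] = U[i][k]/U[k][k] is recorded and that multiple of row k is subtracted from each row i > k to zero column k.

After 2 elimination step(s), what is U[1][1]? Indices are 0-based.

U[1][1] = 2

Step 1: pivot at (0,0) is -2.
  row1 ← row1 − (-2)·row0  ⇒  L[1][0]=-2, U row1=(0, 2, 1)
  row2 ← row2 − (4)·row0  ⇒  L[2][0]=4, U row2=(0, -8, -2)
Step 2: pivot at (1,1) is 2.
  row2 ← row2 − (-4)·row1  ⇒  L[2][1]=-4, U row2=(0, 0, 2)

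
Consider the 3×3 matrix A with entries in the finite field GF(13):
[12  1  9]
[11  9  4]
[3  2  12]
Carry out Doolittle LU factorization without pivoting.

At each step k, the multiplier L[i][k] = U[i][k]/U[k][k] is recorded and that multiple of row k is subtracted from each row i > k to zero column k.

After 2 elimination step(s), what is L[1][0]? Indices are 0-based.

Step 1: pivot at (0,0) is 12.
  row1 ← row1 − (2)·row0  ⇒  L[1][0]=2, U row1=(0, 7, 12)
  row2 ← row2 − (10)·row0  ⇒  L[2][0]=10, U row2=(0, 5, 0)
Step 2: pivot at (1,1) is 7.
  row2 ← row2 − (10)·row1  ⇒  L[2][1]=10, U row2=(0, 0, 10)

L[1][0] = 2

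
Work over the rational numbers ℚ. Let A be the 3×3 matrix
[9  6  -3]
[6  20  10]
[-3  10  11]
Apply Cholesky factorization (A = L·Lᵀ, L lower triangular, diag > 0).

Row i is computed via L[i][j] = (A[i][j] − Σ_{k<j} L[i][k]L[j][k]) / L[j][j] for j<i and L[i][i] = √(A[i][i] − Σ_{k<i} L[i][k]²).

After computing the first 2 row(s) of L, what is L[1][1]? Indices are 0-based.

L[1][1] = 4

Step 1: L[0][0] = √(9) = 3.
  L[1][0] = (6) / L[0][0] = 2.
Step 2: L[1][1] = √(16) = 4.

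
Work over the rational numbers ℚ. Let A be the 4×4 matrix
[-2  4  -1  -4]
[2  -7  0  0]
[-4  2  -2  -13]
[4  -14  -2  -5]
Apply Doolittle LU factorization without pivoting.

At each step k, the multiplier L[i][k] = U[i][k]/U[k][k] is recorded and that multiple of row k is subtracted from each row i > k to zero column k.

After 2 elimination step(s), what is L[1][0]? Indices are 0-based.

k=0: U[0][0]=-2
  eliminate (1,0): mult=-1, new row 1: (0, -3, -1, -4); set L[1][0]=-1
  eliminate (2,0): mult=2, new row 2: (0, -6, 0, -5); set L[2][0]=2
  eliminate (3,0): mult=-2, new row 3: (0, -6, -4, -13); set L[3][0]=-2
k=1: U[1][1]=-3
  eliminate (2,1): mult=2, new row 2: (0, 0, 2, 3); set L[2][1]=2
  eliminate (3,1): mult=2, new row 3: (0, 0, -2, -5); set L[3][1]=2

L[1][0] = -1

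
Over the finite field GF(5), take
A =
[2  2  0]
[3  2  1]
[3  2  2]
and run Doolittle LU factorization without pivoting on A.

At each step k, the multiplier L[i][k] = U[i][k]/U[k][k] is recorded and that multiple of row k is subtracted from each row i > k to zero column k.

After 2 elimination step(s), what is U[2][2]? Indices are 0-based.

U[2][2] = 1

[col 0] pivot 2
  R1 -= 4*R0 → (0, 4, 1)  (L[1][0] := 4)
  R2 -= 4*R0 → (0, 4, 2)  (L[2][0] := 4)
[col 1] pivot 4
  R2 -= 1*R1 → (0, 0, 1)  (L[2][1] := 1)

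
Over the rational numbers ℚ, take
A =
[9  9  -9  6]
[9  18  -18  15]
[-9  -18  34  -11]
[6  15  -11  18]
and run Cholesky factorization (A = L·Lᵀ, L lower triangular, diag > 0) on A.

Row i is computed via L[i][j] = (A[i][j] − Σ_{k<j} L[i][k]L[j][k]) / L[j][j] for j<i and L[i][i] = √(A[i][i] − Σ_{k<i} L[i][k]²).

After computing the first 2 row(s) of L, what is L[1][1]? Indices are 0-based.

Step 1: L[0][0] = √(9) = 3.
  L[1][0] = (9) / L[0][0] = 3.
Step 2: L[1][1] = √(9) = 3.

L[1][1] = 3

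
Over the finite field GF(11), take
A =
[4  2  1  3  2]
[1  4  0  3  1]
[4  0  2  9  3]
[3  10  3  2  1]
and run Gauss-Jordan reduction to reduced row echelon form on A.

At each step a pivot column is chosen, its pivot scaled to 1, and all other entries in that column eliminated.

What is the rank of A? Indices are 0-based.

pivot(0,0)=4: scale R0 → (1, 6, 3, 9, 6)
  clear (1,0): R1 −= (1)R0 → (0, 9, 8, 5, 6)
  clear (2,0): R2 −= (4)R0 → (0, 9, 1, 6, 1)
  clear (3,0): R3 −= (3)R0 → (0, 3, 5, 8, 5)
pivot(1,1)=9: scale R1 → (0, 1, 7, 3, 8)
  clear (0,1): R0 −= (6)R1 → (1, 0, 5, 2, 2)
  clear (2,1): R2 −= (9)R1 → (0, 0, 4, 1, 6)
  clear (3,1): R3 −= (3)R1 → (0, 0, 6, 10, 3)
pivot(2,2)=4: scale R2 → (0, 0, 1, 3, 7)
  clear (0,2): R0 −= (5)R2 → (1, 0, 0, 9, 0)
  clear (1,2): R1 −= (7)R2 → (0, 1, 0, 4, 3)
  clear (3,2): R3 −= (6)R2 → (0, 0, 0, 3, 5)
pivot(3,3)=3: scale R3 → (0, 0, 0, 1, 9)
  clear (0,3): R0 −= (9)R3 → (1, 0, 0, 0, 7)
  clear (1,3): R1 −= (4)R3 → (0, 1, 0, 0, 0)
  clear (2,3): R2 −= (3)R3 → (0, 0, 1, 0, 2)

rank = 4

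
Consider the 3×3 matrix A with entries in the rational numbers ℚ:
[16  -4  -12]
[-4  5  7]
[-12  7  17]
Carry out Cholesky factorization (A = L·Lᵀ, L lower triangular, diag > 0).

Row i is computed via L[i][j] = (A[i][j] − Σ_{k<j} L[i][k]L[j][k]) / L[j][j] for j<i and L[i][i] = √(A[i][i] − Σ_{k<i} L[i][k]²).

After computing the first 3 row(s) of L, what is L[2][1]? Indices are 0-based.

Step 1: L[0][0] = √(16) = 4.
  L[1][0] = (-4) / L[0][0] = -1.
Step 2: L[1][1] = √(4) = 2.
  L[2][0] = (-12) / L[0][0] = -3.
  L[2][1] = (4) / L[1][1] = 2.
Step 3: L[2][2] = √(4) = 2.

L[2][1] = 2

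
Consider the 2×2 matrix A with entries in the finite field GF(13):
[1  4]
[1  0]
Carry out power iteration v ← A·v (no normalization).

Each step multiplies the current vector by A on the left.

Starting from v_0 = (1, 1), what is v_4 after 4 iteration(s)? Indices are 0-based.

v_4 = (0, 3)

v_0 = (1, 1).
v_1 = A·v_0 = (5, 1).
v_2 = A·v_1 = (9, 5).
v_3 = A·v_2 = (3, 9).
v_4 = A·v_3 = (0, 3).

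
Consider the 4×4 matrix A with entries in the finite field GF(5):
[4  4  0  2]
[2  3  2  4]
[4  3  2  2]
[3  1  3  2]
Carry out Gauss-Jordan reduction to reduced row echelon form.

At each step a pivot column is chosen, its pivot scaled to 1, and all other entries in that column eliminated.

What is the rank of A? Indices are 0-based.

rank = 3

step 1: normalize row 0 (÷4) = (1, 1, 0, 3)
  row 1: subtract 2×row0 = (0, 1, 2, 3)
  row 2: subtract 4×row0 = (0, 4, 2, 0)
  row 3: subtract 3×row0 = (0, 3, 3, 3)
step 2: normalize row 1 (÷1) = (0, 1, 2, 3)
  row 0: subtract 1×row1 = (1, 0, 3, 0)
  row 2: subtract 4×row1 = (0, 0, 4, 3)
  row 3: subtract 3×row1 = (0, 0, 2, 4)
step 3: normalize row 2 (÷4) = (0, 0, 1, 2)
  row 0: subtract 3×row2 = (1, 0, 0, 4)
  row 1: subtract 2×row2 = (0, 1, 0, 4)
  row 3: subtract 2×row2 = (0, 0, 0, 0)
skip col 3 (zero from row 3)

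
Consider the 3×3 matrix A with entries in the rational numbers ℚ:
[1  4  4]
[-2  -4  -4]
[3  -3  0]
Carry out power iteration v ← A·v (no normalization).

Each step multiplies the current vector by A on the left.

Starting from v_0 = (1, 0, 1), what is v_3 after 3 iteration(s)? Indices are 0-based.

v_3 = (133, -126, -27)

v_0 = (1, 0, 1).
v_1 = A·v_0 = (5, -6, 3).
v_2 = A·v_1 = (-7, 2, 33).
v_3 = A·v_2 = (133, -126, -27).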